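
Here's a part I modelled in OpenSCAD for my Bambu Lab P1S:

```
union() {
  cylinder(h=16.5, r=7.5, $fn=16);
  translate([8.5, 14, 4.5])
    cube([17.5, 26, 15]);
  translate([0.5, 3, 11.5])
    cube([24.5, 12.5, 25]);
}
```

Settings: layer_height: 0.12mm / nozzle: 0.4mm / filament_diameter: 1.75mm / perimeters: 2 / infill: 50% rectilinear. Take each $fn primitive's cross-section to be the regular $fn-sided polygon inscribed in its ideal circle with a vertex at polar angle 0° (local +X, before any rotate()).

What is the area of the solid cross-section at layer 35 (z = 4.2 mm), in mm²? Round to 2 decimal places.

172.21 mm²

At z = 4.2 mm: the r=7.5 cylinder gives a regular 16-gon of circumradius 7.5 (constant along its height) (area = (16/2)·7.500²·sin(360°/16) = 172.21 mm²); the cube at (8.5, 14) does not reach this height (z outside [4.5, 19.5]); the cube at (0.5, 3) is absent (z outside [11.5, 36.5]); Taking the union: only the r=7.5 cylinder is present, so the union is just that shape — area = 172.21 mm². Overall, the cross-section is a single solid region. Net area = 172.21 mm².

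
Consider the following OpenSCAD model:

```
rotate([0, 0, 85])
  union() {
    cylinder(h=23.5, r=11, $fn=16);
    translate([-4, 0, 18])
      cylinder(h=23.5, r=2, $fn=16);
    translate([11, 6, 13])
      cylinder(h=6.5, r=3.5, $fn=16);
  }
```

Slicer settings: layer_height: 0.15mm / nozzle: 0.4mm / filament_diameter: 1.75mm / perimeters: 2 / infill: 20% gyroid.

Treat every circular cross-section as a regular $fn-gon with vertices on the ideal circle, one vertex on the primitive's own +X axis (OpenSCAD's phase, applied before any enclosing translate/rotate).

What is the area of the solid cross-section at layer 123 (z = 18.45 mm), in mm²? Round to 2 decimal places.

At z = 18.45 mm: the cylinder: section is a regular 16-gon, circumradius r=11 (area = (16/2)·11.000²·sin(360°/16) = 370.44 mm²); the cylinder at (-4, 0): section is a regular 16-gon, circumradius r=2 (area = (16/2)·2.000²·sin(360°/16) = 12.25 mm²); the cylinder at (11, 6): section is a regular 16-gon, circumradius r=3.5 (area = (16/2)·3.500²·sin(360°/16) = 37.50 mm²); Merging all regions: the regions partially overlap — summed areas 420.19 mm² minus the doubly-counted overlap 19.16 mm² gives 401.03 mm² — area = 401.03 mm²; (whole slice rotated 85° about Z — lengths, areas and connectivity unchanged). Overall, the cross-section is a single solid region. Net area = 401.03 mm².

401.03 mm²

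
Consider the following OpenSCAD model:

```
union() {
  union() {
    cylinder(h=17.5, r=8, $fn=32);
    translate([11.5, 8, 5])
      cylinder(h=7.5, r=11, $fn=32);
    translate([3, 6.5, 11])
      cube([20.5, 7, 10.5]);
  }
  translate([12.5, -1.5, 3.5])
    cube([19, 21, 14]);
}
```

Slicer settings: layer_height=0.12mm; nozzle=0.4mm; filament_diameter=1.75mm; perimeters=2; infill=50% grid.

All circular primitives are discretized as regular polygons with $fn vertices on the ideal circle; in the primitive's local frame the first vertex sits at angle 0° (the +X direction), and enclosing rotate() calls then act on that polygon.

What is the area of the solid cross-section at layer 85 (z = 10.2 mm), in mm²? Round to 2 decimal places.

771.14 mm²

At z = 10.2 mm: the r=8 cylinder contributes a regular 32-gon of circumradius 8 (area = (32/2)·8.000²·sin(360°/32) = 199.77 mm²); the cylinder at (11.5, 8): section is a regular 32-gon, circumradius r=11 (area = (32/2)·11.000²·sin(360°/32) = 377.69 mm²); the cube at (3, 6.5) is absent (z outside [11, 21.5]); Taking the union: the regions partially overlap — summed areas 577.47 mm² minus the doubly-counted overlap 42.35 mm² gives 535.12 mm² — area = 535.12 mm²; the 19×21 cube at (12.5, -1.5) contributes its full rectangle (area 399.00 mm²); Merging all regions: the regions partially overlap — summed areas 934.12 mm² minus the doubly-counted overlap 162.98 mm² gives 771.14 mm² — area = 771.14 mm². Overall, the cross-section is a single solid region. Net area = 771.14 mm².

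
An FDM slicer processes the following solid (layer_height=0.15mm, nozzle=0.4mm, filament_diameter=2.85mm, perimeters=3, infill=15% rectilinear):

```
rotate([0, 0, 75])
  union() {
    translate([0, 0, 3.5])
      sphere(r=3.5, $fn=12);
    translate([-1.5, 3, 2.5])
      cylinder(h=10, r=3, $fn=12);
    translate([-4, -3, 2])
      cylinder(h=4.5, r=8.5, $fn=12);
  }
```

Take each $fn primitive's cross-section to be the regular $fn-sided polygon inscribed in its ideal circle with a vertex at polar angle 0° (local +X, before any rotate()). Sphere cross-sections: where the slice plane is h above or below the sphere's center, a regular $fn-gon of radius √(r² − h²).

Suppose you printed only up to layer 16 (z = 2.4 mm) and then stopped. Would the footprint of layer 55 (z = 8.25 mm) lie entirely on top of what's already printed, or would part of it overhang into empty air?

part overhangs

Compare the two slices. At z = 2.4: the r=3.5 sphere slices to a regular 12-gon of circumradius 3.323 (√(r²−h²) with h=1.1 from center) (area = (12/2)·3.323²·sin(360°/12) = 33.12 mm²); the cylinder at (-1.5, 3) is absent (z outside [2.5, 12.5]); the r=8.5 cylinder at (-4, -3) gives a regular 12-gon of circumradius 8.5 (constant along its height) (area = (12/2)·8.500²·sin(360°/12) = 216.75 mm²); Taking the union: the r=3.5 sphere lies entirely inside the r=8.5 cylinder at (-4, -3), so the union is just the r=8.5 cylinder at (-4, -3) — area = 216.75 mm²; (rotated 75° about Z; rotation is an isometry so areas/perimeters/island counts are preserved). At z = 8.25: the sphere is not intersected at this z (|z−center|=4.750 > r=3.5); the r=3 cylinder at (-1.5, 3) gives a regular 12-gon of circumradius 3 (constant along its height) (area = (12/2)·3.000²·sin(360°/12) = 27.00 mm²); the cylinder at (-4, -3) does not reach this height (z outside [2, 6.5]); Combining (union): only the r=3 cylinder at (-1.5, 3) is present, so the union is just that shape — area = 27.00 mm²; (rotated 75° about Z; rotation is an isometry so areas/perimeters/island counts are preserved). Checking containment: at z = 8.25 the cross-section extends beyond the z = 2.4 cross-section by about 4.24 mm².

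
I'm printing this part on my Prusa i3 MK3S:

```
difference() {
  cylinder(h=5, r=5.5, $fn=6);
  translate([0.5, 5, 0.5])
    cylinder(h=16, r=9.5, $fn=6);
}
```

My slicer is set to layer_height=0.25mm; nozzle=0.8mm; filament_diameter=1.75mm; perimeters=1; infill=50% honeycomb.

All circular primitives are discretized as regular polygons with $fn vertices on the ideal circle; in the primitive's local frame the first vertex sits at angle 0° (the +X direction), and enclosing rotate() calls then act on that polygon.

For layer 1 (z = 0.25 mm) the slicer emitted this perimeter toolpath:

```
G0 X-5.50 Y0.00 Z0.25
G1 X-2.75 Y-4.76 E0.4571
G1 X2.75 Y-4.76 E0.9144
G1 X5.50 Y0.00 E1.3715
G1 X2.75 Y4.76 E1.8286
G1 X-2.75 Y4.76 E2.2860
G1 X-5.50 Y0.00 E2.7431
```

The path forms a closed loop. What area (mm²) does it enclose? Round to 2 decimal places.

Apply the shoelace formula to the sequence of (X, Y) vertices; enclosed area = 78.54 mm².

78.54 mm²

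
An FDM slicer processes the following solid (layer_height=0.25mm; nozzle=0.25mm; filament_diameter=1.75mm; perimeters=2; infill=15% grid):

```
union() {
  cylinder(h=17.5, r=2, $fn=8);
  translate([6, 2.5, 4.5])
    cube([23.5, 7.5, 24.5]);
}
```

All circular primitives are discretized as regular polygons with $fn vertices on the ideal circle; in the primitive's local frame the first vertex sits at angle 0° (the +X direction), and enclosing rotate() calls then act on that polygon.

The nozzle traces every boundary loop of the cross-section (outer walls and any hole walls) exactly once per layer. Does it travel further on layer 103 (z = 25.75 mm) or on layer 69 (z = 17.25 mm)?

Layer 103 (z = 25.75): the cylinder is absent (z outside [0, 17.5]); the 23.5×7.5 cube at (6, 2.5) contributes its full rectangle (perimeter 62.00 mm); Combining (union): only the 23.5×7.5 cube at (6, 2.5) is present, so the union is just that shape — boundary = 62.00 mm. So its perimeter = 62.00 mm. Layer 69 (z = 17.25): the cylinder: section is a regular 8-gon, circumradius r=2 (perimeter = 2·8·2.000·sin(180°/8) = 12.25 mm); the cube at (6, 2.5) is present — its section is the full 23.5×7.5 rectangle (perimeter 62.00 mm); Merging all regions: the 2 present regions are separate (no shared area or edge), so areas and boundary lengths simply add and each stays a separate island — boundary = 74.25 mm. So its perimeter = 74.25 mm. Layer 69 is larger (74.25 vs 62.00 mm).

layer 69 (z = 17.25 mm)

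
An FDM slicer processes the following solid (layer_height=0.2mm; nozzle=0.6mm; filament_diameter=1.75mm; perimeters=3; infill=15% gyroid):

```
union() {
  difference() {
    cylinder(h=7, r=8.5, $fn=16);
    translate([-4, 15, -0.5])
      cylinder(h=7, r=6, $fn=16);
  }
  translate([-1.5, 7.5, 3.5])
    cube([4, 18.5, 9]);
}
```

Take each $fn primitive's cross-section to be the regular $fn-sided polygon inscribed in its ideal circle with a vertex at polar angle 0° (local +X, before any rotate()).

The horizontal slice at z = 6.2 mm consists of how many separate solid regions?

At z = 6.2 mm: the r=8.5 cylinder gives a regular 16-gon of circumradius 8.5 (constant along its height); the r=6 cylinder at (-4, 15) contributes a regular 16-gon of circumradius 6; Subtracting the remaining from the first: starting from the r=8.5 cylinder, the r=6 cylinder at (-4, 15) misses the remaining region (no effect) — 1 connected region; the cube at (-1.5, 7.5) is present — its section is the full 4×18.5 rectangle; Taking the union: the regions partially overlap (shared area 3.15 mm²), so overlapping operands fuse into one piece — 1 connected region. The result has 1 disconnected region.

1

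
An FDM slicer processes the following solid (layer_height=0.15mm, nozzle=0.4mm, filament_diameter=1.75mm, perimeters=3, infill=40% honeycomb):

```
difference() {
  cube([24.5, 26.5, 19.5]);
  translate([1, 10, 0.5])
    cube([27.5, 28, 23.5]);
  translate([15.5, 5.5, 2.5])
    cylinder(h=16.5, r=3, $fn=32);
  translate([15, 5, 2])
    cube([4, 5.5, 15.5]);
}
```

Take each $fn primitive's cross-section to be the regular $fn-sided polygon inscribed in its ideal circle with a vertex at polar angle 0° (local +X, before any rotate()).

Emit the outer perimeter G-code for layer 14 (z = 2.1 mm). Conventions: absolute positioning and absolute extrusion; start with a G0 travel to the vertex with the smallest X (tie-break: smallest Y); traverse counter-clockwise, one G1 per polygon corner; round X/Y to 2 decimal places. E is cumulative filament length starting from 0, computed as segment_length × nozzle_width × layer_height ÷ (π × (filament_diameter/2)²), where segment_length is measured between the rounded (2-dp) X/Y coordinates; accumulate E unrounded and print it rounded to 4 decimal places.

At z = 2.1 mm: the cube is present — its section is the full 24.5×26.5 rectangle; the cube at (1, 10) (footprint 27.5×28) is included at this height; the cylinder at (15.5, 5.5) is absent (z outside [2.5, 19]); the cube at (15, 5) (footprint 4×5.5) is included at this height; Subtracting the remaining from the first: starting from the 24.5×26.5 cube, the 27.5×28 cube at (1, 10) partially overlaps it — only the 387.75 mm² overlap (of its 770.00 mm²) is removed, clipping the outline; the 4×5.5 cube at (15, 5) partially overlaps it — only the 20.00 mm² overlap (of its 22.00 mm²) is removed, clipping the outline — 1 connected region. The outline is a single polygon with 10 vertices. Extrusion per mm of travel: 0.4 × 0.15 / (π × 0.875²) = 0.024945. Accumulating E over each segment gives final E = 2.7939.

G0 X0.00 Y0.00 Z2.10
G1 X24.50 Y0.00 E0.6112
G1 X24.50 Y10.00 E0.8606
G1 X19.00 Y10.00 E0.9978
G1 X19.00 Y5.00 E1.1225
G1 X15.00 Y5.00 E1.2223
G1 X15.00 Y10.00 E1.3470
G1 X1.00 Y10.00 E1.6963
G1 X1.00 Y26.50 E2.1079
G1 X0.00 Y26.50 E2.1328
G1 X0.00 Y0.00 E2.7939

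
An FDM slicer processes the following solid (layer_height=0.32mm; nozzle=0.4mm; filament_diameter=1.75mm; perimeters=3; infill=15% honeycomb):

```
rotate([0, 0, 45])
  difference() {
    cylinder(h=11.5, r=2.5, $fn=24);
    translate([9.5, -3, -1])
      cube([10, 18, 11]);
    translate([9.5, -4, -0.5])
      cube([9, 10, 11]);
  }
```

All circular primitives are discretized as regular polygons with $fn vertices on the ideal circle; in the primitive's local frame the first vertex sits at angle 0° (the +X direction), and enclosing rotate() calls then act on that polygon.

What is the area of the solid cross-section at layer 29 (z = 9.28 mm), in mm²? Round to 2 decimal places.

At z = 9.28 mm: the cylinder: section is a regular 24-gon, circumradius r=2.5 (area = (24/2)·2.500²·sin(360°/24) = 19.41 mm²); the cube at (9.5, -3) (footprint 10×18) is included at this height (area 180.00 mm²); the cube at (9.5, -4) (footprint 9×10) is included at this height (area 90.00 mm²); Subtracting the remaining from the first: starting from the r=2.5 cylinder (19.41 mm²), the 10×18 cube at (9.5, -3) misses the remaining region (no effect); the 9×10 cube at (9.5, -4) misses the remaining region (no effect) — area = 19.41 mm²; (rotated 45° about Z; rotation is an isometry so areas/perimeters/island counts are preserved). Overall, the cross-section is a single solid region. Net area = 19.41 mm².

19.41 mm²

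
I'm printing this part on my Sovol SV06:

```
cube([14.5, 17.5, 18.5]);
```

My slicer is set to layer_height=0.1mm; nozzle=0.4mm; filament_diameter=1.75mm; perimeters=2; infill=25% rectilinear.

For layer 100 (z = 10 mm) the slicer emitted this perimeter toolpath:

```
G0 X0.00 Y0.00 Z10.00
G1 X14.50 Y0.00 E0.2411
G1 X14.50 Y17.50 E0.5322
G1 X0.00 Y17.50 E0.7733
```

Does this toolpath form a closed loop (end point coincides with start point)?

Start point (G0): (0.00, 0.00). End point (last G1): the path does not return to the start — open.

no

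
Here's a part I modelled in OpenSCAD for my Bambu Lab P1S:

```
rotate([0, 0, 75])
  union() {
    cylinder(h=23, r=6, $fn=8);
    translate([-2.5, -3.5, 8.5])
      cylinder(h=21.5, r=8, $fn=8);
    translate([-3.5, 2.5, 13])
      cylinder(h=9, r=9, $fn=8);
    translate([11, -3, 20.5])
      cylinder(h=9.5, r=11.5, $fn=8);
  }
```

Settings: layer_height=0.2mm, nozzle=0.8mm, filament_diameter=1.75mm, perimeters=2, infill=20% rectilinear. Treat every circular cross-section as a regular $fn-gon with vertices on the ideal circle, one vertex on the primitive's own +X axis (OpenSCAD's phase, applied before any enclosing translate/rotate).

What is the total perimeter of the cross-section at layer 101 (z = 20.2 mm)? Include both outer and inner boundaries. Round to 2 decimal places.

65.03 mm

At z = 20.2 mm: the r=6 cylinder gives a regular 8-gon of circumradius 6 (constant along its height) (perimeter = 2·8·6.000·sin(180°/8) = 36.74 mm); the cylinder at (-2.5, -3.5): section is a regular 8-gon, circumradius r=8 (perimeter = 2·8·8.000·sin(180°/8) = 48.98 mm); the r=9 cylinder at (-3.5, 2.5) gives a regular 8-gon of circumradius 9 (constant along its height) (perimeter = 2·8·9.000·sin(180°/8) = 55.11 mm); the cylinder at (11, -3) is absent (z outside [20.5, 30]); Merging all regions: the regions partially overlap (shared area 206.31 mm²), so the edge portions inside another operand are dropped and the merged outline is re-measured after clipping — boundary = 65.03 mm; (rotated 75° about Z; rotation is an isometry so areas/perimeters/island counts are preserved). Overall, the cross-section is a single solid region. Total boundary length (outer) = 65.03 mm.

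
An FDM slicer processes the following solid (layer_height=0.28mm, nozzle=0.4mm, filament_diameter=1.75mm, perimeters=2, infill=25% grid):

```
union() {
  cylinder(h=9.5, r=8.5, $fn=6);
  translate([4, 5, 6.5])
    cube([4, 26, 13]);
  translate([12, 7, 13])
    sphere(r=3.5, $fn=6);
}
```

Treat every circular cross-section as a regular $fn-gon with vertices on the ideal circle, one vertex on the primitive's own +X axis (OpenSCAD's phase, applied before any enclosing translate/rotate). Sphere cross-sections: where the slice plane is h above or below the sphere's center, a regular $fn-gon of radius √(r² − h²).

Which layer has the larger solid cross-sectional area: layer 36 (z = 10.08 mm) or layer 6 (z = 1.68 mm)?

layer 6 (z = 1.68 mm)

Layer 36 (z = 10.08): the cylinder does not reach this height (z outside [0, 9.5]); the 4×26 cube at (4, 5) contributes its full rectangle (area 104.00 mm²); the sphere at (12, 7): section is a regular 6-gon, circumradius = √(r²−h²) = √(3.5²−2.92²) = 1.930 (area = (6/2)·1.930²·sin(360°/6) = 9.67 mm²); Combining (union): the 2 present regions are separate (no shared area or edge), so areas and boundary lengths simply add and each stays a separate island — area = 113.67 mm². So its area = 113.67 mm². Layer 6 (z = 1.68): the cylinder: section is a regular 6-gon, circumradius r=8.5 (area = (6/2)·8.500²·sin(360°/6) = 187.71 mm²); the cube at (4, 5) does not reach this height (z outside [6.5, 19.5]); the sphere at (12, 7) is not intersected at this z (|z−center|=11.320 > r=3.5); Merging all regions: only the r=8.5 cylinder is present, so the union is just that shape — area = 187.71 mm². So its area = 187.71 mm². Layer 6 is larger (187.71 vs 113.67 mm²).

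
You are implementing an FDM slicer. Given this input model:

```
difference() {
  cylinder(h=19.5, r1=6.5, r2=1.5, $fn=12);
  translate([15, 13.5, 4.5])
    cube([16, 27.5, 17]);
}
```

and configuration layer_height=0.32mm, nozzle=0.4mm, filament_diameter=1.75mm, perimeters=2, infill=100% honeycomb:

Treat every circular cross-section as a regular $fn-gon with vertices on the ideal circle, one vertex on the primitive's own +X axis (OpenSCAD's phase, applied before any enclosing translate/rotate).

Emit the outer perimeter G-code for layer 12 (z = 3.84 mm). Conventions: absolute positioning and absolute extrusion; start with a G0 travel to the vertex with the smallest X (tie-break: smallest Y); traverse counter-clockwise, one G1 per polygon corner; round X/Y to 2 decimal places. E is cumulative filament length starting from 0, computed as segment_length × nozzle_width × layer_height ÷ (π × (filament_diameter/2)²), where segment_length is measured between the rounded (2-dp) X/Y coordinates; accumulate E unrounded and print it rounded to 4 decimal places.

G0 X-5.52 Y0.00 Z3.84
G1 X-4.78 Y-2.76 E0.1521
G1 X-2.76 Y-4.78 E0.3041
G1 X0.00 Y-5.52 E0.4562
G1 X2.76 Y-4.78 E0.6082
G1 X4.78 Y-2.76 E0.7602
G1 X5.52 Y0.00 E0.9123
G1 X4.78 Y2.76 E1.0644
G1 X2.76 Y4.78 E1.2164
G1 X0.00 Y5.52 E1.3685
G1 X-2.76 Y4.78 E1.5205
G1 X-4.78 Y2.76 E1.6725
G1 X-5.52 Y0.00 E1.8246

At z = 3.84 mm: the cone contributes a regular 12-gon of circumradius 5.515 (interpolated between r1=6.5 and r2=1.5 at t=0.197); the cube at (15, 13.5) is not intersected at this z (z outside [4.5, 21.5]); After the difference (first − rest): none of the subtracted shapes is present at this height, so the cone is unchanged — 1 connected region. The outline is a single polygon with 12 vertices. Extrusion per mm of travel: 0.4 × 0.32 / (π × 0.875²) = 0.053216. Accumulating E over each segment gives final E = 1.8246.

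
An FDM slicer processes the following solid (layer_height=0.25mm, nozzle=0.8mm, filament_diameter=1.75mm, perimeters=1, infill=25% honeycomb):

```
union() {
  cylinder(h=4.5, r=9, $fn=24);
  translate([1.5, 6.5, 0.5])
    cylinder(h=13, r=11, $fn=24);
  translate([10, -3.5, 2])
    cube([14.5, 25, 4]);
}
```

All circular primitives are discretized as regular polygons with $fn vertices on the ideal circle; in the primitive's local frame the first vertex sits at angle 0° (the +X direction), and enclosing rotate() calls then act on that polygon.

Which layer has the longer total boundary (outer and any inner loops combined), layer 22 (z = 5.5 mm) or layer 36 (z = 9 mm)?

layer 22 (z = 5.5 mm)

Layer 22 (z = 5.5): the cylinder is absent (z outside [0, 4.5]); the cylinder at (1.5, 6.5): section is a regular 24-gon, circumradius r=11 (perimeter = 2·24·11.000·sin(180°/24) = 68.92 mm); the 14.5×25 cube at (10, -3.5) contributes its full rectangle (perimeter 79.00 mm); Taking the union: the regions partially overlap (shared area 22.90 mm²), so the edge portions inside another operand are dropped and the merged outline is re-measured after clipping — boundary = 119.38 mm. So its perimeter = 119.38 mm. Layer 36 (z = 9): the cylinder does not reach this height (z outside [0, 4.5]); the r=11 cylinder at (1.5, 6.5) contributes a regular 24-gon of circumradius 11 (perimeter = 2·24·11.000·sin(180°/24) = 68.92 mm); the cube at (10, -3.5) does not reach this height (z outside [2, 6]); Combining (union): only the r=11 cylinder at (1.5, 6.5) is present, so the union is just that shape — boundary = 68.92 mm. So its perimeter = 68.92 mm. Layer 22 is larger (119.38 vs 68.92 mm).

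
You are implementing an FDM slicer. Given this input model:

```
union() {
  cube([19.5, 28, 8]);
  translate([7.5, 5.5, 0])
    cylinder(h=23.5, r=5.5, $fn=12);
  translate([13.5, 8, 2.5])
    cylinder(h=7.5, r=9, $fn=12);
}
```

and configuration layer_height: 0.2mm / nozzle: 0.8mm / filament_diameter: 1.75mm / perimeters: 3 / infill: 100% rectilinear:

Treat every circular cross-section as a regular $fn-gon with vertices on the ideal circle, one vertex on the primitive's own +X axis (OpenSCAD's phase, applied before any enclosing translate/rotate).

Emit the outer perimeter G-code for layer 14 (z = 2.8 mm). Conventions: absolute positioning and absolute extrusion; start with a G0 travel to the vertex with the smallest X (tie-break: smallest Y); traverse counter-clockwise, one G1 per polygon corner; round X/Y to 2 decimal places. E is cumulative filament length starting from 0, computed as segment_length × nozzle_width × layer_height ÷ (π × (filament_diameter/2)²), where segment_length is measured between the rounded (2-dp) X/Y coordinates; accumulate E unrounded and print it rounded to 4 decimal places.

At z = 2.8 mm: the 19.5×28 cube contributes its full rectangle; the r=5.5 cylinder at (7.5, 5.5) gives a regular 12-gon of circumradius 5.5 (constant along its height); the r=9 cylinder at (13.5, 8) gives a regular 12-gon of circumradius 9 (constant along its height); Combining (union): the regions partially overlap (shared area 305.22 mm²), so overlapping operands fuse into one piece — 1 connected region. The outline is a single polygon with 12 vertices. Extrusion per mm of travel: 0.8 × 0.2 / (π × 0.875²) = 0.066520. Accumulating E over each segment gives final E = 6.4569.

G0 X0.00 Y0.00 Z2.80
G1 X9.77 Y0.00 E0.6499
G1 X13.50 Y-1.00 E0.9068
G1 X17.23 Y0.00 E1.1637
G1 X19.50 Y0.00 E1.3147
G1 X19.50 Y1.71 E1.4284
G1 X21.29 Y3.50 E1.5968
G1 X22.50 Y8.00 E1.9068
G1 X21.29 Y12.50 E2.2168
G1 X19.50 Y14.29 E2.3852
G1 X19.50 Y28.00 E3.2971
G1 X0.00 Y28.00 E4.5943
G1 X0.00 Y0.00 E6.4569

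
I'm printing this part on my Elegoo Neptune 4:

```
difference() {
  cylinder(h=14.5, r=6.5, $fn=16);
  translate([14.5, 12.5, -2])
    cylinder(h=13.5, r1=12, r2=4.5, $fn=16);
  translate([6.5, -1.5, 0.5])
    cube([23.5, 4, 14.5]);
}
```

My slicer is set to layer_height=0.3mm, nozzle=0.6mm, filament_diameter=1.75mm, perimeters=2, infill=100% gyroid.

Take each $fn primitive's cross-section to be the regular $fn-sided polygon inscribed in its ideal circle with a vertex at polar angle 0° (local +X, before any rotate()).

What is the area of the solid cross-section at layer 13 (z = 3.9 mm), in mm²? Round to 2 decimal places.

At z = 3.9 mm: the r=6.5 cylinder contributes a regular 16-gon of circumradius 6.5 (area = (16/2)·6.500²·sin(360°/16) = 129.35 mm²); the cone at (14.5, 12.5): at t=0.437 of its height the radius interpolates to r₁+(r₂−r₁)t = 8.722, giving a regular 16-gon of that circumradius (area = (16/2)·8.722²·sin(360°/16) = 232.91 mm²); the cube at (6.5, -1.5) (footprint 23.5×4) is included at this height (area 94.00 mm²); Subtracting the remaining from the first: starting from the r=6.5 cylinder (129.35 mm²), the cone at (14.5, 12.5) misses the remaining region (no effect); the 23.5×4 cube at (6.5, -1.5) misses the remaining region (no effect) — area = 129.35 mm². Overall, the cross-section is a single solid region. Net area = 129.35 mm².

129.35 mm²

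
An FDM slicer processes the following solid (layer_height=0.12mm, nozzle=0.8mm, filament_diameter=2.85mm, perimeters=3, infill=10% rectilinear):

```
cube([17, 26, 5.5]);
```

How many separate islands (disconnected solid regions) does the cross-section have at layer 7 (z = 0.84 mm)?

1

At z = 0.84 mm: the 17×26 cube contributes its full rectangle. Overall, the cross-section is a single solid region. Island count = 1.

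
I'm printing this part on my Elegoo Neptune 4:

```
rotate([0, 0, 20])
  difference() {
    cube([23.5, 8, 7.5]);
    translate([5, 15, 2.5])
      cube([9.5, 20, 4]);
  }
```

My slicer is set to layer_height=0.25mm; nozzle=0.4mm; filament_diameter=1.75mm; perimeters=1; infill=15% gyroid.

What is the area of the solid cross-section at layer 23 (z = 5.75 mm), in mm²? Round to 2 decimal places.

At z = 5.75 mm: the cube (footprint 23.5×8) is included at this height (area 188.00 mm²); the 9.5×20 cube at (5, 15) contributes its full rectangle (area 190.00 mm²); Subtracting the remaining from the first: starting from the 23.5×8 cube (188.00 mm²), the 9.5×20 cube at (5, 15) misses the remaining region (no effect) — area = 188.00 mm²; (rotated 20° about Z; rotation is an isometry so areas/perimeters/island counts are preserved). Overall, the cross-section is a single solid region. Net area = 188.00 mm².

188.00 mm²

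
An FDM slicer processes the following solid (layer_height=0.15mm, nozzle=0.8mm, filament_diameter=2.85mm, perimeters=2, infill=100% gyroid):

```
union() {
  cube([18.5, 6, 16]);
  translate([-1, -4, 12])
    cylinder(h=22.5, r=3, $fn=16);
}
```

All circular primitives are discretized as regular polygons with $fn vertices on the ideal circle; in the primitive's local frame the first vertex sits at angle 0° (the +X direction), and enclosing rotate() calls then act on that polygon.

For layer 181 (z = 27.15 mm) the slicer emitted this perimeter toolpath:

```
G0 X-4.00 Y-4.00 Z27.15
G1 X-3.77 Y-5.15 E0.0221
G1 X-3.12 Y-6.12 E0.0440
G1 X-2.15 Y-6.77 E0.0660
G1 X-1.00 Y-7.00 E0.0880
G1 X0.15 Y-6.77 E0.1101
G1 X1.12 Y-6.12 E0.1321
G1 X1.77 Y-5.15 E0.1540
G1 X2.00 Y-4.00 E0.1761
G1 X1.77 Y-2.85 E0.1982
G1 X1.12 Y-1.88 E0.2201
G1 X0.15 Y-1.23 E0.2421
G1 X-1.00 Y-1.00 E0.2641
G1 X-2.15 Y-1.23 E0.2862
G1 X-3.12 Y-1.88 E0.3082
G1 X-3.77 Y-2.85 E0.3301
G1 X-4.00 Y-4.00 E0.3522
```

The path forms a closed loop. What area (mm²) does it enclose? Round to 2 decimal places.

Apply the shoelace formula to the sequence of (X, Y) vertices; enclosed area = 27.54 mm².

27.54 mm²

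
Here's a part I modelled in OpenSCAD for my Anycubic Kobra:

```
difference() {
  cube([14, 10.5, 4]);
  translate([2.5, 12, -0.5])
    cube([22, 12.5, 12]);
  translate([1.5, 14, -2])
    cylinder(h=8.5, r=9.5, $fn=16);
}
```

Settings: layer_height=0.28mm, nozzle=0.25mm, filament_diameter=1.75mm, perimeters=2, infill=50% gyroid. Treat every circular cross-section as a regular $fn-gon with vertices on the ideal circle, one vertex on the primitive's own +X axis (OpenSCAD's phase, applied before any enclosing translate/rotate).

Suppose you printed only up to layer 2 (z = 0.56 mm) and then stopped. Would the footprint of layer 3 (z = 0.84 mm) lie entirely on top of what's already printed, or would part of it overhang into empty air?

Compare the two slices. At z = 0.56: the cube (footprint 14×10.5) is included at this height (area 147.00 mm²); the 22×12.5 cube at (2.5, 12) contributes its full rectangle (area 275.00 mm²); the r=9.5 cylinder at (1.5, 14) gives a regular 16-gon of circumradius 9.5 (constant along its height) (area = (16/2)·9.500²·sin(360°/16) = 276.30 mm²); After the difference (first − rest): starting from the 14×10.5 cube (147.00 mm²), the 22×12.5 cube at (2.5, 12) misses the remaining region (no effect); the r=9.5 cylinder at (1.5, 14) partially overlaps it — only the 45.82 mm² overlap (of its 276.30 mm²) is removed, clipping the outline — area = 101.18 mm². At z = 0.84: the cube (footprint 14×10.5) is included at this height (area 147.00 mm²); the cube at (2.5, 12) (footprint 22×12.5) is included at this height (area 275.00 mm²); the r=9.5 cylinder at (1.5, 14) contributes a regular 16-gon of circumradius 9.5 (area = (16/2)·9.500²·sin(360°/16) = 276.30 mm²); Taking the first minus the rest: starting from the 14×10.5 cube (147.00 mm²), the 22×12.5 cube at (2.5, 12) misses the remaining region (no effect); the r=9.5 cylinder at (1.5, 14) partially overlaps it — only the 45.82 mm² overlap (of its 276.30 mm²) is removed, clipping the outline — area = 101.18 mm². Checking containment: the cross-section at z = 0.84 is a subset of the cross-section at z = 0.56.

entirely on top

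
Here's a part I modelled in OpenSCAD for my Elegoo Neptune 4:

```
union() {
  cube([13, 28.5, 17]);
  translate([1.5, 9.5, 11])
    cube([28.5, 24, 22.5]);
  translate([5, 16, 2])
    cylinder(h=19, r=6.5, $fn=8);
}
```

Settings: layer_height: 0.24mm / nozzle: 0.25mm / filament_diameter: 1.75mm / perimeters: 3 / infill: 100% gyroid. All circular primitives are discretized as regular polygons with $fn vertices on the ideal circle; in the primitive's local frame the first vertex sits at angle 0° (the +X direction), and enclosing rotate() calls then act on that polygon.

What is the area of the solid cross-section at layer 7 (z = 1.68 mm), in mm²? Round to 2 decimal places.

At z = 1.68 mm: the 13×28.5 cube contributes its full rectangle (area 370.50 mm²); the cube at (1.5, 9.5) is absent (z outside [11, 33.5]); the cylinder at (5, 16) is absent (z outside [2, 21]); Combining (union): only the 13×28.5 cube is present, so the union is just that shape — area = 370.50 mm². Overall, the cross-section is a single solid region. Net area = 370.50 mm².

370.50 mm²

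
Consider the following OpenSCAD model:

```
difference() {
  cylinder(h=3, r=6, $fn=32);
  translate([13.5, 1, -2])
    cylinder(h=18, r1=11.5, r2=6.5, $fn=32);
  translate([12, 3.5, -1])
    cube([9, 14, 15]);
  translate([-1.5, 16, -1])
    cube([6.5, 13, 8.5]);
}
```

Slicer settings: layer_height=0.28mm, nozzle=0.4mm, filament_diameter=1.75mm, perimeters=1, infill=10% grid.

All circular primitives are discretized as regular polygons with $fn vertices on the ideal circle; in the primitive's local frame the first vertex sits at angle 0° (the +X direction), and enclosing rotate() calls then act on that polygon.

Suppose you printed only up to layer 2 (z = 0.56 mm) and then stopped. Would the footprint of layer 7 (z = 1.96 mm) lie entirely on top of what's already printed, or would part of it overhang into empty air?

part overhangs

Compare the two slices. At z = 0.56: the cylinder: section is a regular 32-gon, circumradius r=6 (area = (32/2)·6.000²·sin(360°/32) = 112.37 mm²); the cone at (13.5, 1) contributes a regular 32-gon of circumradius 10.789 (interpolated between r1=11.5 and r2=6.5 at t=0.142) (area = (32/2)·10.789²·sin(360°/32) = 363.34 mm²); the 9×14 cube at (12, 3.5) contributes its full rectangle (area 126.00 mm²); the cube at (-1.5, 16) is present — its section is the full 6.5×13 rectangle (area 84.50 mm²); After the difference (first − rest): starting from the r=6 cylinder (112.37 mm²), the cone at (13.5, 1) partially overlaps it — only the 20.25 mm² overlap (of its 363.34 mm²) is removed, clipping the outline; the 9×14 cube at (12, 3.5) misses the remaining region (no effect); the 6.5×13 cube at (-1.5, 16) misses the remaining region (no effect) — area = 92.12 mm². At z = 1.96: the cylinder: section is a regular 32-gon, circumradius r=6 (area = (32/2)·6.000²·sin(360°/32) = 112.37 mm²); the cone at (13.5, 1) (r1=11.5→r2=6.5) has section circumradius 10.400 here — a regular 32-gon (area = (32/2)·10.400²·sin(360°/32) = 337.62 mm²); the cube at (12, 3.5) (footprint 9×14) is included at this height (area 126.00 mm²); the 6.5×13 cube at (-1.5, 16) contributes its full rectangle (area 84.50 mm²); After the difference (first − rest): starting from the r=6 cylinder (112.37 mm²), the cone at (13.5, 1) partially overlaps it — only the 16.67 mm² overlap (of its 337.62 mm²) is removed, clipping the outline; the 9×14 cube at (12, 3.5) misses the remaining region (no effect); the 6.5×13 cube at (-1.5, 16) misses the remaining region (no effect) — area = 95.70 mm². Checking containment: at z = 1.96 the cross-section extends beyond the z = 0.56 cross-section by about 3.58 mm².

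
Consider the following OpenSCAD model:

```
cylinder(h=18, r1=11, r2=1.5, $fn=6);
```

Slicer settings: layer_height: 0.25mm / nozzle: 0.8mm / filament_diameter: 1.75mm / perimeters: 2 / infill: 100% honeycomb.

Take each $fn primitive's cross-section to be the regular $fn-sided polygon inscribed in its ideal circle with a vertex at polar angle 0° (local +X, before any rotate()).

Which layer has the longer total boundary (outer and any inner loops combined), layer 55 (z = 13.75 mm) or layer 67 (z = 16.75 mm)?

layer 55 (z = 13.75 mm)

Layer 55 (z = 13.75): the cone contributes a regular 6-gon of circumradius 3.743 (interpolated between r1=11 and r2=1.5 at t=0.764) (perimeter = 2·6·3.743·sin(180°/6) = 22.46 mm). So its perimeter = 22.46 mm. Layer 67 (z = 16.75): the cone: at t=0.931 of its height the radius interpolates to r₁+(r₂−r₁)t = 2.160, giving a regular 6-gon of that circumradius (perimeter = 2·6·2.160·sin(180°/6) = 12.96 mm). So its perimeter = 12.96 mm. Layer 55 is larger (22.46 vs 12.96 mm).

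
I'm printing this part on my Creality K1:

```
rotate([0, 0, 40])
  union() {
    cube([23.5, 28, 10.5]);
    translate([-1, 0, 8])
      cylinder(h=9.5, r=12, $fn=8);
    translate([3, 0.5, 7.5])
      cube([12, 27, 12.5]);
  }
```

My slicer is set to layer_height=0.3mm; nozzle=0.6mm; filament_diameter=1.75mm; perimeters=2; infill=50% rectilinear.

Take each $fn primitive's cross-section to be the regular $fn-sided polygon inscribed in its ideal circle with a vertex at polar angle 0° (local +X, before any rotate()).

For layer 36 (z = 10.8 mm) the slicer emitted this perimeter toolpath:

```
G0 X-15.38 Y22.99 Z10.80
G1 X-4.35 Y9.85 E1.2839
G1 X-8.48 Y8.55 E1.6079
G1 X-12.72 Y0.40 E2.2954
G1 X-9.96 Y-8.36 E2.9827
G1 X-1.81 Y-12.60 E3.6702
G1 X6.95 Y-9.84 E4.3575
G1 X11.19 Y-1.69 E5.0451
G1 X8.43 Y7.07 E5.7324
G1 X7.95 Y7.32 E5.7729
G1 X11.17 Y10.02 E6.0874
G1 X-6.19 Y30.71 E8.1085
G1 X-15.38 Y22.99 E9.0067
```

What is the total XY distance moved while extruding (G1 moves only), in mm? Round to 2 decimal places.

Sum the Euclidean lengths of each G1 segment: total = 120.35 mm.

120.35 mm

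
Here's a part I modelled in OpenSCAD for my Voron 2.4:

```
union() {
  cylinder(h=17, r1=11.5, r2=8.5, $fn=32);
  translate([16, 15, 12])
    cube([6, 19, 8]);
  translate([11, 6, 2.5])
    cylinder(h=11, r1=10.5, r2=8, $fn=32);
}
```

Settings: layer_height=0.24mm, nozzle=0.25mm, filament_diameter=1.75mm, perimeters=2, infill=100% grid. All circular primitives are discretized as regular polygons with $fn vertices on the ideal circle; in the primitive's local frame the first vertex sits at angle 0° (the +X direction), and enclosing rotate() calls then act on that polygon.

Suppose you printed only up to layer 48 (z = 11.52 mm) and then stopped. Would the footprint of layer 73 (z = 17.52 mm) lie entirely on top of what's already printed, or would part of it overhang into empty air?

part overhangs

Compare the two slices. At z = 11.52: the cone contributes a regular 32-gon of circumradius 9.467 (interpolated between r1=11.5 and r2=8.5 at t=0.678) (area = (32/2)·9.467²·sin(360°/32) = 279.76 mm²); the cube at (16, 15) does not reach this height (z outside [12, 20]); the cone at (11, 6) (r1=10.5→r2=8) has section circumradius 8.450 here — a regular 32-gon (area = (32/2)·8.450²·sin(360°/32) = 222.88 mm²); Merging all regions: the regions partially overlap — summed areas 502.64 mm² minus the doubly-counted overlap 46.65 mm² gives 455.99 mm² — area = 455.99 mm². At z = 17.52: the cone is not intersected at this z (z outside [0, 17]); the 6×19 cube at (16, 15) contributes its full rectangle (area 114.00 mm²); the cone at (11, 6) is absent (z outside [2.5, 13.5]); Combining (union): only the 6×19 cube at (16, 15) is present, so the union is just that shape — area = 114.00 mm². Checking containment: at z = 17.52 the cross-section extends beyond the z = 11.52 cross-section by about 114.00 mm².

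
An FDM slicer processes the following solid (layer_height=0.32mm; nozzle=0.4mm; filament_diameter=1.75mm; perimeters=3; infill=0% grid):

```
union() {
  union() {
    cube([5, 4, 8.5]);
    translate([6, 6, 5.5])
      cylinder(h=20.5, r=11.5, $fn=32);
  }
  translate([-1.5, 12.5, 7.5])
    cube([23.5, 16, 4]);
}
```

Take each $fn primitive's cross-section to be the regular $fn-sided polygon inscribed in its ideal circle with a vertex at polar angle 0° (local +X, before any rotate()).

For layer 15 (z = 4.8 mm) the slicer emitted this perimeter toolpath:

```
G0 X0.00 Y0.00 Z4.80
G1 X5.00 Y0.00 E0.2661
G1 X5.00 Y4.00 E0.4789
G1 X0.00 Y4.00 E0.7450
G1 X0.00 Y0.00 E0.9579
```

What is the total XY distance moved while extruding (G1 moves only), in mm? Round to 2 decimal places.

18.00 mm

Sum the Euclidean lengths of each G1 segment: total = 18.00 mm.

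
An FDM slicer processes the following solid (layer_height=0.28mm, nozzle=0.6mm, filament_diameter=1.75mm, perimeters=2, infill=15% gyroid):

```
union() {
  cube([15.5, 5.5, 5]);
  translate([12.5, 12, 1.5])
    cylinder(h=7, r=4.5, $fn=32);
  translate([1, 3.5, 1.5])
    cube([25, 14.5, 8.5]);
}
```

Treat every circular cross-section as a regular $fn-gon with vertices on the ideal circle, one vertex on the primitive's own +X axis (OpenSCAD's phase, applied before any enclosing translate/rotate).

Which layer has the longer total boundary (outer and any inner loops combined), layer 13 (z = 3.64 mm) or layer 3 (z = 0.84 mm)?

layer 13 (z = 3.64 mm)

Layer 13 (z = 3.64): the cube (footprint 15.5×5.5) is included at this height (perimeter 42.00 mm); the r=4.5 cylinder at (12.5, 12) contributes a regular 32-gon of circumradius 4.5 (perimeter = 2·32·4.500·sin(180°/32) = 28.23 mm); the 25×14.5 cube at (1, 3.5) contributes its full rectangle (perimeter 79.00 mm); Merging all regions: the regions partially overlap (shared area 92.21 mm²), so the edge portions inside another operand are dropped and the merged outline is re-measured after clipping — boundary = 88.00 mm. So its perimeter = 88.00 mm. Layer 3 (z = 0.84): the 15.5×5.5 cube contributes its full rectangle (perimeter 42.00 mm); the cylinder at (12.5, 12) is absent (z outside [1.5, 8.5]); the cube at (1, 3.5) does not reach this height (z outside [1.5, 10]); Merging all regions: only the 15.5×5.5 cube is present, so the union is just that shape — boundary = 42.00 mm. So its perimeter = 42.00 mm. Layer 13 is larger (88.00 vs 42.00 mm).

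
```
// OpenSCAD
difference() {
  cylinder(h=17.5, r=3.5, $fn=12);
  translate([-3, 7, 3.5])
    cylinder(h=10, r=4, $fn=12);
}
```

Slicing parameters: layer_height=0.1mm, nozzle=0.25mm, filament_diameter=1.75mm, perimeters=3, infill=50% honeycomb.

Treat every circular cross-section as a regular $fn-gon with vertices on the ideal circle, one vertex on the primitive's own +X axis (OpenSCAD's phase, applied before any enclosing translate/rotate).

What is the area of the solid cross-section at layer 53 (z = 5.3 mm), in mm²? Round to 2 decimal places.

At z = 5.3 mm: the r=3.5 cylinder gives a regular 12-gon of circumradius 3.5 (constant along its height) (area = (12/2)·3.500²·sin(360°/12) = 36.75 mm²); the r=4 cylinder at (-3, 7) contributes a regular 12-gon of circumradius 4 (area = (12/2)·4.000²·sin(360°/12) = 48.00 mm²); Taking the first minus the rest: starting from the r=3.5 cylinder (36.75 mm²), the r=4 cylinder at (-3, 7) misses the remaining region (no effect) — area = 36.75 mm². Overall, the cross-section is a single solid region. Net area = 36.75 mm².

36.75 mm²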